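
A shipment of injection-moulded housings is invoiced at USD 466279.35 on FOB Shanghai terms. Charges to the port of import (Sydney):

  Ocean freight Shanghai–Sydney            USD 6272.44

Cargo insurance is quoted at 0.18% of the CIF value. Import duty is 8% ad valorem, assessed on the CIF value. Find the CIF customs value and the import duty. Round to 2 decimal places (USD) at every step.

CIF value: USD 473403.92; import duty: USD 37872.31

Let C be the CIF value. C = FOB price + freight + 0.18% × C
C − 0.18% × C = 466279.35 + 6272.44
0.9982 × C = 472551.79
C = 472551.79 / 0.9982 = 473403.92
Insurance premium = 0.18% × 473403.92 = 852.13
Import duty = 473403.92 × 8% = 37872.31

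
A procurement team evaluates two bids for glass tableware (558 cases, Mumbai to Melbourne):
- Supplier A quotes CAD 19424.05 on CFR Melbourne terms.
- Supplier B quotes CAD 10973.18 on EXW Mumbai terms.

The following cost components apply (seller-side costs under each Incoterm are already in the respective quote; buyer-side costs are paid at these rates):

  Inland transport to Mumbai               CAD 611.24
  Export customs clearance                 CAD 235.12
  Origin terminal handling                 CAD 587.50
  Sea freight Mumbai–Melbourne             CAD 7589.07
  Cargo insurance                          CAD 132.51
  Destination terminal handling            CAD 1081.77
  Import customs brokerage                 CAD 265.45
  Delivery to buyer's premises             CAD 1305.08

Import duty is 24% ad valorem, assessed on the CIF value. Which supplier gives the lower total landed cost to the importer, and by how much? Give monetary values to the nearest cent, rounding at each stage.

Supplier A is cheaper by CAD 709.36

Supplier A (CFR):
CIF value = CFR price + insurance = 19424.05 + 132.51 = 19556.56
Import duty = 19556.56 × 24% = 4693.57
Buyer bears (A): 132.51 + 1081.77 + 265.45 + 1305.08 = 2784.81
Landed cost (A) = invoice 19424.05 + 2784.81 + duty 4693.57 = 26902.43
Supplier B (EXW):
CIF value = EXW price + inland to port + export clearance + origin terminal + freight + insurance = 10973.18 + 611.24 + 235.12 + 587.50 + 7589.07 + 132.51 = 20128.62
Import duty = 20128.62 × 24% = 4830.87
Buyer bears (B): 611.24 + 235.12 + 587.50 + 7589.07 + 132.51 + 1081.77 + 265.45 + 1305.08 = 11807.74
Landed cost (B) = invoice 10973.18 + 11807.74 + duty 4830.87 = 27611.79
Difference = |26902.43 − 27611.79| = 709.36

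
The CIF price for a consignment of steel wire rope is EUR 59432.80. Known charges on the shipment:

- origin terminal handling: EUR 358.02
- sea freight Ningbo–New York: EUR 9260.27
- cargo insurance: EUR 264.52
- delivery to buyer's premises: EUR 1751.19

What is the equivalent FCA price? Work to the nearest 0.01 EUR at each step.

FCA price: EUR 49549.99

Not relevant to the conversion: delivery — on the buyer under both terms; not part of either seller's price.
From CIF to FCA, the seller no longer bears: origin terminal, freight, insurance.
FCA price = 59432.80 − 358.02 − 9260.27 − 264.52 = 49549.99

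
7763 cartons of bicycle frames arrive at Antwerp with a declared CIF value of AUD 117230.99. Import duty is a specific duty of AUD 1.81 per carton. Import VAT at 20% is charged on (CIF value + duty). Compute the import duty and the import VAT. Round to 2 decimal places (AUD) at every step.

Import duty: AUD 14051.03; import VAT: AUD 26256.40

Import duty = 7763 × 1.81 = 14051.03
VAT base = CIF + duty = 117230.99 + 14051.03 = 131282.02
Import VAT = 131282.02 × 20% = 26256.40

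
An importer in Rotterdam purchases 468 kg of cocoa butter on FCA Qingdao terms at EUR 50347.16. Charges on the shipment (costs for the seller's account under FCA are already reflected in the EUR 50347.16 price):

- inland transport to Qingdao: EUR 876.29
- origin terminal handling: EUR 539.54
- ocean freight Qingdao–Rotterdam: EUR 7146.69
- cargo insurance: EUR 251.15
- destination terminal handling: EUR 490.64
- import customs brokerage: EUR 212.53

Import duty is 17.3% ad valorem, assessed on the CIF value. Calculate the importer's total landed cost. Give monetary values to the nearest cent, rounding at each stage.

FCA: the seller delivers export-cleared goods to the carrier; the buyer bears costs from that point.
Already in the invoice (seller's account under FCA): inland to port — exclude.
CIF value = FCA price + origin terminal + freight + insurance = 50347.16 + 539.54 + 7146.69 + 251.15 = 58284.54
Import duty = 58284.54 × 17.3% = 10083.23
Buyer bears: origin terminal 539.54 + freight 7146.69 + insurance 251.15 + destination terminal 490.64 + brokerage 212.53 + duty 10083.23 = 18723.78
Landed cost = invoice 50347.16 + 18723.78 = 69070.94

Total landed cost: EUR 69070.94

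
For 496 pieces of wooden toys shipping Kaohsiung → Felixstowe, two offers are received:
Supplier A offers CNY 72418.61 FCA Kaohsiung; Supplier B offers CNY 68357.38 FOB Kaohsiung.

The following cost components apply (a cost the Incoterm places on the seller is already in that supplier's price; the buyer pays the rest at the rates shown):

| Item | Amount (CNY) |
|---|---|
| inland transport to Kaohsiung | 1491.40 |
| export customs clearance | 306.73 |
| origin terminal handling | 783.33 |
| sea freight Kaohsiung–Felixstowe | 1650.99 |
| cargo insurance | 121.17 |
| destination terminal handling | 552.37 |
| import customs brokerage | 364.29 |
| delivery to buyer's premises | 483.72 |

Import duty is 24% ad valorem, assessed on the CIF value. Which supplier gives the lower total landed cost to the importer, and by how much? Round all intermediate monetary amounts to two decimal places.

Supplier A (FCA):
CIF value = FCA price + origin terminal + freight + insurance = 72418.61 + 783.33 + 1650.99 + 121.17 = 74974.10
Import duty = 74974.10 × 24% = 17993.78
Buyer bears (A): 783.33 + 1650.99 + 121.17 + 552.37 + 364.29 + 483.72 = 3955.87
Landed cost (A) = invoice 72418.61 + 3955.87 + duty 17993.78 = 94368.26
Supplier B (FOB):
CIF value = FOB price + freight + insurance = 68357.38 + 1650.99 + 121.17 = 70129.54
Import duty = 70129.54 × 24% = 16831.09
Buyer bears (B): 1650.99 + 121.17 + 552.37 + 364.29 + 483.72 = 3172.54
Landed cost (B) = invoice 68357.38 + 3172.54 + duty 16831.09 = 88361.01
Difference = |94368.26 − 88361.01| = 6007.25

Supplier B is cheaper by CNY 6007.25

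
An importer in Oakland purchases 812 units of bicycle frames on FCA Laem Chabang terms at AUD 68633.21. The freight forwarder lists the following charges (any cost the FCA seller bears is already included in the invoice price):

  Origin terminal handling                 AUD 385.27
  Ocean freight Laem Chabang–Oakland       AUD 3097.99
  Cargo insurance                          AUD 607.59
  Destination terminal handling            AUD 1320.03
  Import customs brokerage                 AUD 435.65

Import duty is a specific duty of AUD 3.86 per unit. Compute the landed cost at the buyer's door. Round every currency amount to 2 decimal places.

FCA: the seller delivers export-cleared goods to the carrier; the buyer bears costs from that point.
CIF value = FCA price + origin terminal + freight + insurance = 68633.21 + 385.27 + 3097.99 + 607.59 = 72724.06
Import duty = 812 × 3.86 = 3134.32
Buyer bears: origin terminal 385.27 + freight 3097.99 + insurance 607.59 + destination terminal 1320.03 + brokerage 435.65 + duty 3134.32 = 8980.85
Landed cost = invoice 68633.21 + 8980.85 = 77614.06

Total landed cost: AUD 77614.06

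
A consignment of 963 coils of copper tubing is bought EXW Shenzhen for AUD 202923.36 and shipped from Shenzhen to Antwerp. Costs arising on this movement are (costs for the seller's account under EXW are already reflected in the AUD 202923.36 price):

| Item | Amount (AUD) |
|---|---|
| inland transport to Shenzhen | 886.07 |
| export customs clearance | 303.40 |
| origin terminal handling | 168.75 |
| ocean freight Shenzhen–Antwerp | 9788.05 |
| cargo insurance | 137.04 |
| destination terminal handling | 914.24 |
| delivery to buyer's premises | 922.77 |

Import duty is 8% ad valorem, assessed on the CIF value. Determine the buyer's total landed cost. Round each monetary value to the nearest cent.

Total landed cost: AUD 233180.21

EXW: the seller makes goods available at their premises; the buyer bears all onward costs.
CIF value = EXW price + inland to port + export clearance + origin terminal + freight + insurance = 202923.36 + 886.07 + 303.40 + 168.75 + 9788.05 + 137.04 = 214206.67
Import duty = 214206.67 × 8% = 17136.53
Buyer bears: inland to port 886.07 + export clearance 303.40 + origin terminal 168.75 + freight 9788.05 + insurance 137.04 + destination terminal 914.24 + delivery 922.77 + duty 17136.53 = 30256.85
Landed cost = invoice 202923.36 + 30256.85 = 233180.21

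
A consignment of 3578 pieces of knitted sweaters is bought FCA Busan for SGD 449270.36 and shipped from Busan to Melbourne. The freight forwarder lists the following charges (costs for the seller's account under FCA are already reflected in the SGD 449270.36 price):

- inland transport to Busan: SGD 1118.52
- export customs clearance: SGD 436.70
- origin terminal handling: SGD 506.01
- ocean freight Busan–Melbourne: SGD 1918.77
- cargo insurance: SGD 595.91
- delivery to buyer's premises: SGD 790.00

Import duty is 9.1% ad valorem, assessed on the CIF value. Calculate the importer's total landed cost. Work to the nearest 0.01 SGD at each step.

Total landed cost: SGD 494239.54

FCA: the seller delivers export-cleared goods to the carrier; the buyer bears costs from that point.
Already in the invoice (seller's account under FCA): inland to port, export clearance — exclude.
CIF value = FCA price + origin terminal + freight + insurance = 449270.36 + 506.01 + 1918.77 + 595.91 = 452291.05
Import duty = 452291.05 × 9.1% = 41158.49
Buyer bears: origin terminal 506.01 + freight 1918.77 + insurance 595.91 + delivery 790.00 + duty 41158.49 = 44969.18
Landed cost = invoice 449270.36 + 44969.18 = 494239.54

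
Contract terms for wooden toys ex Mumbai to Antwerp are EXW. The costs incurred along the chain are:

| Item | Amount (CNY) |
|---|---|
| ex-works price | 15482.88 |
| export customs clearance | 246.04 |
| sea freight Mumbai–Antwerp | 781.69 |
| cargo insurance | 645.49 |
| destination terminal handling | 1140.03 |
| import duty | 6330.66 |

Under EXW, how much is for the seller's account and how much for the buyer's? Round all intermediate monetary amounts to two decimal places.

Seller: CNY 15482.88; buyer: CNY 9143.91

EXW: the seller makes goods available at their premises; the buyer bears all onward costs.
Seller's account: goods 15482.88 = 15482.88
Buyer's account: export clearance 246.04 + freight 781.69 + insurance 645.49 + destination terminal 1140.03 + duty 6330.66 = 9143.91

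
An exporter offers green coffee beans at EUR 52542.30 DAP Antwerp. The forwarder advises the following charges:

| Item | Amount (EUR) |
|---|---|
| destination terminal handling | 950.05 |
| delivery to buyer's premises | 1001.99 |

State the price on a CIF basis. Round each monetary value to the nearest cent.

CIF price: EUR 50590.26

From DAP to CIF, the seller no longer bears: destination terminal, delivery.
CIF price = 52542.30 − 950.05 − 1001.99 = 50590.26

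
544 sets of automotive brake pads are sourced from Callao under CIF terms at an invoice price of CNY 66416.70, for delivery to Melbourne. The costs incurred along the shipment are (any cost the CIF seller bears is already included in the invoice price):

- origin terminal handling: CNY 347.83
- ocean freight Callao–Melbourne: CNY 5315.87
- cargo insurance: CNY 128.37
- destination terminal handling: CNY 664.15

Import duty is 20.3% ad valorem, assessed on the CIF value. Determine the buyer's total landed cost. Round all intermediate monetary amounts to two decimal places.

Total landed cost: CNY 80563.44

CIF: the seller pays costs through ocean freight and marine insurance to the destination port.
Already in the invoice (seller's account under CIF): origin terminal, freight, insurance — exclude.
The CIF price already equals the CIF value: 66416.70
Import duty = 66416.70 × 20.3% = 13482.59
Buyer bears: destination terminal 664.15 + duty 13482.59 = 14146.74
Landed cost = invoice 66416.70 + 14146.74 = 80563.44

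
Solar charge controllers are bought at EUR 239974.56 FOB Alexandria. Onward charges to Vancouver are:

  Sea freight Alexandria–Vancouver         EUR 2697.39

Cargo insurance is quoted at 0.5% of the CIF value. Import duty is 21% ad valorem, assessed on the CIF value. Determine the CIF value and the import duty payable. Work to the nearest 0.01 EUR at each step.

Let C be the CIF value. C = FOB price + freight + 0.5% × C
C − 0.5% × C = 239974.56 + 2697.39
0.995 × C = 242671.95
C = 242671.95 / 0.995 = 243891.41
Insurance premium = 0.5% × 243891.41 = 1219.46
Import duty = 243891.41 × 21% = 51217.20

CIF value: EUR 243891.41; import duty: EUR 51217.20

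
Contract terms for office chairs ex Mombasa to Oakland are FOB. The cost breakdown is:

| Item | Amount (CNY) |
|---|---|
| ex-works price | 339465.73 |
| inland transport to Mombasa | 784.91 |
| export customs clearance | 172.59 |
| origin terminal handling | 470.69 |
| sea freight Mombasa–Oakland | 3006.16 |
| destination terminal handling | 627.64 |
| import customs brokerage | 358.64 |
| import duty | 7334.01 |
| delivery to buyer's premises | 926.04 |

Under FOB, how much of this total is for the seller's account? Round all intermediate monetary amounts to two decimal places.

FOB: the seller bears costs until goods are on board at the origin port; the buyer bears freight, insurance and all costs thereafter.
Seller's account: goods 339465.73 + inland to port 784.91 + export clearance 172.59 + origin terminal 470.69 = 340893.92
Buyer's account: freight 3006.16 + destination terminal 627.64 + brokerage 358.64 + duty 7334.01 + delivery 926.04 = 12252.49

Seller's account: CNY 340893.92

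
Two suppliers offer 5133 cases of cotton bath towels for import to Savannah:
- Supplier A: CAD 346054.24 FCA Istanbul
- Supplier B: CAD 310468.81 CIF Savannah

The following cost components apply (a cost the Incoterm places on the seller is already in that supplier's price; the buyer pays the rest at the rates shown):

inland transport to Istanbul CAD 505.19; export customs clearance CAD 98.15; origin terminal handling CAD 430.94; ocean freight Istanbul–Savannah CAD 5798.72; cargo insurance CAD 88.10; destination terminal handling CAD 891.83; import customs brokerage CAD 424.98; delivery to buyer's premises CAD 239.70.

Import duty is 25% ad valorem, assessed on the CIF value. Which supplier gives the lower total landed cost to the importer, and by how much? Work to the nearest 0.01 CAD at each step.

Supplier B is cheaper by CAD 52378.99

Supplier A (FCA):
CIF value = FCA price + origin terminal + freight + insurance = 346054.24 + 430.94 + 5798.72 + 88.10 = 352372.00
Import duty = 352372.00 × 25% = 88093.00
Buyer bears (A): 430.94 + 5798.72 + 88.10 + 891.83 + 424.98 + 239.70 = 7874.27
Landed cost (A) = invoice 346054.24 + 7874.27 + duty 88093.00 = 442021.51
Supplier B (CIF):
The CIF price already equals the CIF value: 310468.81
Import duty = 310468.81 × 25% = 77617.20
Buyer bears (B): 891.83 + 424.98 + 239.70 = 1556.51
Landed cost (B) = invoice 310468.81 + 1556.51 + duty 77617.20 = 389642.52
Difference = |442021.51 − 389642.52| = 52378.99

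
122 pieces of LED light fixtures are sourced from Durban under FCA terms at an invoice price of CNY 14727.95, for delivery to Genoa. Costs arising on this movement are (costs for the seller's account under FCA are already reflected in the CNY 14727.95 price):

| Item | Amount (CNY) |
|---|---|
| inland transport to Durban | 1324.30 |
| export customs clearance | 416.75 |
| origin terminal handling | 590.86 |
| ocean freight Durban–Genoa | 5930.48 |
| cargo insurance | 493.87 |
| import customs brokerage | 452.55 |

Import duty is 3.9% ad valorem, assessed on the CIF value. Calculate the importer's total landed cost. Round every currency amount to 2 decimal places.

Total landed cost: CNY 23043.69

FCA: the seller delivers export-cleared goods to the carrier; the buyer bears costs from that point.
Already in the invoice (seller's account under FCA): inland to port, export clearance — exclude.
CIF value = FCA price + origin terminal + freight + insurance = 14727.95 + 590.86 + 5930.48 + 493.87 = 21743.16
Import duty = 21743.16 × 3.9% = 847.98
Buyer bears: origin terminal 590.86 + freight 5930.48 + insurance 493.87 + brokerage 452.55 + duty 847.98 = 8315.74
Landed cost = invoice 14727.95 + 8315.74 = 23043.69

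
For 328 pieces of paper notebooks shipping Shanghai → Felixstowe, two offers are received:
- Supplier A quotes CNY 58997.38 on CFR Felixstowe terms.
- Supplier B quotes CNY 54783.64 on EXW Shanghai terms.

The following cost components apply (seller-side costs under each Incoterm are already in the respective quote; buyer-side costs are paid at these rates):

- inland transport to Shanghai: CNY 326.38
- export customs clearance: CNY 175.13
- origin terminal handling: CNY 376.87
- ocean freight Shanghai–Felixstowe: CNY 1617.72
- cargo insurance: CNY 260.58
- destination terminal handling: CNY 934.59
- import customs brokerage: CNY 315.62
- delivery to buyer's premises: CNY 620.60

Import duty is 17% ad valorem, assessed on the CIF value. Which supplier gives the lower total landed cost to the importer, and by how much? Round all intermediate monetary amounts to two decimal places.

Supplier A (CFR):
CIF value = CFR price + insurance = 58997.38 + 260.58 = 59257.96
Import duty = 59257.96 × 17% = 10073.85
Buyer bears (A): 260.58 + 934.59 + 315.62 + 620.60 = 2131.39
Landed cost (A) = invoice 58997.38 + 2131.39 + duty 10073.85 = 71202.62
Supplier B (EXW):
CIF value = EXW price + inland to port + export clearance + origin terminal + freight + insurance = 54783.64 + 326.38 + 175.13 + 376.87 + 1617.72 + 260.58 = 57540.32
Import duty = 57540.32 × 17% = 9781.85
Buyer bears (B): 326.38 + 175.13 + 376.87 + 1617.72 + 260.58 + 934.59 + 315.62 + 620.60 = 4627.49
Landed cost (B) = invoice 54783.64 + 4627.49 + duty 9781.85 = 69192.98
Difference = |71202.62 − 69192.98| = 2009.64

Supplier B is cheaper by CNY 2009.64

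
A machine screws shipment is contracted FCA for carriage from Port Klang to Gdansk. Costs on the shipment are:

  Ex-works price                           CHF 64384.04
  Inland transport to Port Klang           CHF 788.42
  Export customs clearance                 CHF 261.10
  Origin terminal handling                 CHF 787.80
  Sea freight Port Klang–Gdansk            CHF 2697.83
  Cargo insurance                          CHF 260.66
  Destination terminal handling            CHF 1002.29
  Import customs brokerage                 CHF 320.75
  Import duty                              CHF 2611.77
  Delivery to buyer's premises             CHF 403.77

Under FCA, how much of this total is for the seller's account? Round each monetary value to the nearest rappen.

Seller's account: CHF 65433.56

FCA: the seller delivers export-cleared goods to the carrier; the buyer bears costs from that point.
Seller's account: goods 64384.04 + inland to port 788.42 + export clearance 261.10 = 65433.56
Buyer's account: origin terminal 787.80 + freight 2697.83 + insurance 260.66 + destination terminal 1002.29 + brokerage 320.75 + duty 2611.77 + delivery 403.77 = 8084.87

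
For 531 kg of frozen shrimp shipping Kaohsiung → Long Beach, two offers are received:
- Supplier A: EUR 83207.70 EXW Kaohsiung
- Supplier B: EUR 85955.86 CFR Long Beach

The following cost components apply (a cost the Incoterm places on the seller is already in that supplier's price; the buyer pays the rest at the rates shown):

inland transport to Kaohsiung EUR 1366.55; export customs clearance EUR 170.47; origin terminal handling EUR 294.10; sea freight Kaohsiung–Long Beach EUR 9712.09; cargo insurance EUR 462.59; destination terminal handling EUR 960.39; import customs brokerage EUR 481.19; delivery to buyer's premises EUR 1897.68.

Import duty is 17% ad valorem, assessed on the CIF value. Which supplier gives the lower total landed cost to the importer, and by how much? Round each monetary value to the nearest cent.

Supplier B is cheaper by EUR 10290.21

Supplier A (EXW):
CIF value = EXW price + inland to port + export clearance + origin terminal + freight + insurance = 83207.70 + 1366.55 + 170.47 + 294.10 + 9712.09 + 462.59 = 95213.50
Import duty = 95213.50 × 17% = 16186.30
Buyer bears (A): 1366.55 + 170.47 + 294.10 + 9712.09 + 462.59 + 960.39 + 481.19 + 1897.68 = 15345.06
Landed cost (A) = invoice 83207.70 + 15345.06 + duty 16186.30 = 114739.06
Supplier B (CFR):
CIF value = CFR price + insurance = 85955.86 + 462.59 = 86418.45
Import duty = 86418.45 × 17% = 14691.14
Buyer bears (B): 462.59 + 960.39 + 481.19 + 1897.68 = 3801.85
Landed cost (B) = invoice 85955.86 + 3801.85 + duty 14691.14 = 104448.85
Difference = |114739.06 − 104448.85| = 10290.21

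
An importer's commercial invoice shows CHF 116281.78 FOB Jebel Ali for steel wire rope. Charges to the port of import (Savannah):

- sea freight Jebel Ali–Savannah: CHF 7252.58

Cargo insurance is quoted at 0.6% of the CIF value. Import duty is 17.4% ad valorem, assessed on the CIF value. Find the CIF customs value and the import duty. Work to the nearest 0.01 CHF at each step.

CIF value: CHF 124280.04; import duty: CHF 21624.73

Let C be the CIF value. C = FOB price + freight + 0.6% × C
C − 0.6% × C = 116281.78 + 7252.58
0.994 × C = 123534.36
C = 123534.36 / 0.994 = 124280.04
Insurance premium = 0.6% × 124280.04 = 745.68
Import duty = 124280.04 × 17.4% = 21624.73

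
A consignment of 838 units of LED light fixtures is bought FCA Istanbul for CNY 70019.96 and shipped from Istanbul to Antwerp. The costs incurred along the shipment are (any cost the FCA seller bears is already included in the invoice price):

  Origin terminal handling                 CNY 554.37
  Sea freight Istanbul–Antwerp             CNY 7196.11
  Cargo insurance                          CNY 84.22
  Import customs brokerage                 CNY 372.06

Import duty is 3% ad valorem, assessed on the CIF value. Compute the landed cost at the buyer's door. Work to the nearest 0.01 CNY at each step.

FCA: the seller delivers export-cleared goods to the carrier; the buyer bears costs from that point.
CIF value = FCA price + origin terminal + freight + insurance = 70019.96 + 554.37 + 7196.11 + 84.22 = 77854.66
Import duty = 77854.66 × 3% = 2335.64
Buyer bears: origin terminal 554.37 + freight 7196.11 + insurance 84.22 + brokerage 372.06 + duty 2335.64 = 10542.40
Landed cost = invoice 70019.96 + 10542.40 = 80562.36

Total landed cost: CNY 80562.36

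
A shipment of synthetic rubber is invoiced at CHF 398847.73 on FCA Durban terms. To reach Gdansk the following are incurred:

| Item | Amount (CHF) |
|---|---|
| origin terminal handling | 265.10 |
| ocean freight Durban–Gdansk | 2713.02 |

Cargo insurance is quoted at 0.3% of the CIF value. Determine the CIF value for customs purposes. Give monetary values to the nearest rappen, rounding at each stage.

Let C be the CIF value. C = FCA price + pre-shipment costs + freight + 0.3% × C
C − 0.3% × C = 398847.73 + 265.10 + 2713.02
0.997 × C = 401825.85
C = 401825.85 / 0.997 = 403034.95
Insurance premium = 0.3% × 403034.95 = 1209.10

CIF value: CHF 403034.95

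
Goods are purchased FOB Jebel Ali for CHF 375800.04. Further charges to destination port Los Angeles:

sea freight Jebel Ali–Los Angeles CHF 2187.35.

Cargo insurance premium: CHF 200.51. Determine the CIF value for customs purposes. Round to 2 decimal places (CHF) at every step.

CIF = FOB price + freight + insurance
CIF = 375800.04 + 2187.35 + 200.51 = 378187.90

CIF value: CHF 378187.90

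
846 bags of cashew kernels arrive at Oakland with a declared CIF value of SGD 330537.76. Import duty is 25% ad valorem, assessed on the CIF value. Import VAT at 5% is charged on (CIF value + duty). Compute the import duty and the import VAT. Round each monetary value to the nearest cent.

Import duty = 330537.76 × 25% = 82634.44
VAT base = CIF + duty = 330537.76 + 82634.44 = 413172.20
Import VAT = 413172.20 × 5% = 20658.61

Import duty: SGD 82634.44; import VAT: SGD 20658.61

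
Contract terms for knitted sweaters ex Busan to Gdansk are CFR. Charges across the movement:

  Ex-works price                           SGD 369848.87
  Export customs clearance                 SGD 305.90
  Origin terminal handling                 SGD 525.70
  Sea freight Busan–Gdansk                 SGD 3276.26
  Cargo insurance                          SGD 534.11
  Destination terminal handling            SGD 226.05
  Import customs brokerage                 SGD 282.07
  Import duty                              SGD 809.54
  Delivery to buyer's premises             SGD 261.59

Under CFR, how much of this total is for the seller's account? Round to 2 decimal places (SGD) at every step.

Seller's account: SGD 373956.73

CFR: the seller pays costs through ocean freight to the destination port, but not insurance.
Seller's account: goods 369848.87 + export clearance 305.90 + origin terminal 525.70 + freight 3276.26 = 373956.73
Buyer's account: insurance 534.11 + destination terminal 226.05 + brokerage 282.07 + duty 809.54 + delivery 261.59 = 2113.36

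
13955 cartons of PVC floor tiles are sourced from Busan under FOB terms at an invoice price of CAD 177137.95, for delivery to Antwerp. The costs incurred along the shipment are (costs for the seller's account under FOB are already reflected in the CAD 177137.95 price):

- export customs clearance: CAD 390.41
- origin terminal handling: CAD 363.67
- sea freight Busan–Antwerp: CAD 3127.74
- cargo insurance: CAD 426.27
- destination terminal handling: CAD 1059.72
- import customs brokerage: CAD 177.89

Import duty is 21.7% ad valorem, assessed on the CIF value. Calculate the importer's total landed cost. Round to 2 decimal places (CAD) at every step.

FOB: the seller bears costs until goods are on board at the origin port; the buyer bears freight, insurance and all costs thereafter.
Already in the invoice (seller's account under FOB): export clearance, origin terminal — exclude.
CIF value = FOB price + freight + insurance = 177137.95 + 3127.74 + 426.27 = 180691.96
Import duty = 180691.96 × 21.7% = 39210.16
Buyer bears: freight 3127.74 + insurance 426.27 + destination terminal 1059.72 + brokerage 177.89 + duty 39210.16 = 44001.78
Landed cost = invoice 177137.95 + 44001.78 = 221139.73

Total landed cost: CAD 221139.73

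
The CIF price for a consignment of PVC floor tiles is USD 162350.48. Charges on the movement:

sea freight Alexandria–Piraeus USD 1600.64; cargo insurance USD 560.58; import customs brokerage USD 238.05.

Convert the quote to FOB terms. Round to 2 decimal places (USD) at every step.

Not relevant to the conversion: brokerage — on the buyer under both terms; not part of either seller's price.
From CIF to FOB, the seller no longer bears: freight, insurance.
FOB price = 162350.48 − 1600.64 − 560.58 = 160189.26

FOB price: USD 160189.26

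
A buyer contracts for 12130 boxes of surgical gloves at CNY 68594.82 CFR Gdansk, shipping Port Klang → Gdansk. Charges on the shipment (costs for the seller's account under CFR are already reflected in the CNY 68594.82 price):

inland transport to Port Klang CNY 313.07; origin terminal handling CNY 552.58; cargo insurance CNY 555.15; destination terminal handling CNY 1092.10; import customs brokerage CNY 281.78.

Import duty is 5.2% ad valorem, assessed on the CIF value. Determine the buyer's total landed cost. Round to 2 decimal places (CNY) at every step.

Total landed cost: CNY 74119.65

CFR: the seller pays costs through ocean freight to the destination port, but not insurance.
Already in the invoice (seller's account under CFR): inland to port, origin terminal — exclude.
CIF value = CFR price + insurance = 68594.82 + 555.15 = 69149.97
Import duty = 69149.97 × 5.2% = 3595.80
Buyer bears: insurance 555.15 + destination terminal 1092.10 + brokerage 281.78 + duty 3595.80 = 5524.83
Landed cost = invoice 68594.82 + 5524.83 = 74119.65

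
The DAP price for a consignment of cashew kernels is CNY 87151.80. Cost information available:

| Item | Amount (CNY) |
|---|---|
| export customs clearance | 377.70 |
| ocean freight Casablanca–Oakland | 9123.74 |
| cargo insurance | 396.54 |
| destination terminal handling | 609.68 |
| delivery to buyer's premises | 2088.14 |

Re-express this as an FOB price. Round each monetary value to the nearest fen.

Not relevant to the conversion: export clearance — on the seller under both DAP and FOB; already in the DAP price and stays in the FOB price.
From DAP to FOB, the seller no longer bears: freight, insurance, destination terminal, delivery.
FOB price = 87151.80 − 9123.74 − 396.54 − 609.68 − 2088.14 = 74933.70

FOB price: CNY 74933.70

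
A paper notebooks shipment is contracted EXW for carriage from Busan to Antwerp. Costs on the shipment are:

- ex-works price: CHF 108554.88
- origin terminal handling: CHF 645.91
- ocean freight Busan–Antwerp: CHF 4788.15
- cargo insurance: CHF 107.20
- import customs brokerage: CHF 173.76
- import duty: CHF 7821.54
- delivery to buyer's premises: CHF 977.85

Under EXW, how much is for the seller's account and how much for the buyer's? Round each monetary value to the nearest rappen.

Seller: CHF 108554.88; buyer: CHF 14514.41

EXW: the seller makes goods available at their premises; the buyer bears all onward costs.
Seller's account: goods 108554.88 = 108554.88
Buyer's account: origin terminal 645.91 + freight 4788.15 + insurance 107.20 + brokerage 173.76 + duty 7821.54 + delivery 977.85 = 14514.41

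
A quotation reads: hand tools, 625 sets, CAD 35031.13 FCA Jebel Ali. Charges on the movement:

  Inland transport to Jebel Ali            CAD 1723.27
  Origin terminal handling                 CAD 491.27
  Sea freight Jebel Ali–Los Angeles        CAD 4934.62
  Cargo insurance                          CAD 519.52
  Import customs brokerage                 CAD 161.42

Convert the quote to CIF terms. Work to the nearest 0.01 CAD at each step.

CIF price: CAD 40976.54

Not relevant to the conversion: inland to port — on the seller under both FCA and CIF; already in the FCA price and stays in the CIF price. brokerage — on the buyer under both terms; not part of either seller's price.
From FCA to CIF, the seller additionally bears: origin terminal, freight, insurance.
CIF price = 35031.13 + 491.27 + 4934.62 + 519.52 = 40976.54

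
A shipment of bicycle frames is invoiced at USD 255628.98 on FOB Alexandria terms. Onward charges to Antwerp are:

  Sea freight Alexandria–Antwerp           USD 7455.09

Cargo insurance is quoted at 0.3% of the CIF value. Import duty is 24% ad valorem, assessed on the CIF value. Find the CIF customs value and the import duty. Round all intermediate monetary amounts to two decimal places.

Let C be the CIF value. C = FOB price + freight + 0.3% × C
C − 0.3% × C = 255628.98 + 7455.09
0.997 × C = 263084.07
C = 263084.07 / 0.997 = 263875.70
Insurance premium = 0.3% × 263875.70 = 791.63
Import duty = 263875.70 × 24% = 63330.17

CIF value: USD 263875.70; import duty: USD 63330.17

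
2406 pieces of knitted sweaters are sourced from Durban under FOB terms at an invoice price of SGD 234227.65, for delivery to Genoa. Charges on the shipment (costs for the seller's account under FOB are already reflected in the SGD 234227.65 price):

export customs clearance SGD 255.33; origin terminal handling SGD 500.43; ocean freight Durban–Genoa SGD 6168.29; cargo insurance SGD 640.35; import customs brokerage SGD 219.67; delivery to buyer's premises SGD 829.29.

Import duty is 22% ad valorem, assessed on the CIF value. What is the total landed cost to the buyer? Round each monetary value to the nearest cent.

FOB: the seller bears costs until goods are on board at the origin port; the buyer bears freight, insurance and all costs thereafter.
Already in the invoice (seller's account under FOB): export clearance, origin terminal — exclude.
CIF value = FOB price + freight + insurance = 234227.65 + 6168.29 + 640.35 = 241036.29
Import duty = 241036.29 × 22% = 53027.98
Buyer bears: freight 6168.29 + insurance 640.35 + brokerage 219.67 + delivery 829.29 + duty 53027.98 = 60885.58
Landed cost = invoice 234227.65 + 60885.58 = 295113.23

Total landed cost: SGD 295113.23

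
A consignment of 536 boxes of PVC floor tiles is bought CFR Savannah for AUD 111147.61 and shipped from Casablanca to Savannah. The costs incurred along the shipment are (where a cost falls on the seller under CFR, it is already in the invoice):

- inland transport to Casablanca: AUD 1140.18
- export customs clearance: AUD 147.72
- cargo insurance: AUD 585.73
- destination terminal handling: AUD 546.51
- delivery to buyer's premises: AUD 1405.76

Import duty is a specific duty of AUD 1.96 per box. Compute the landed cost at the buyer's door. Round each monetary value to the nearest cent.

Total landed cost: AUD 114736.17

CFR: the seller pays costs through ocean freight to the destination port, but not insurance.
Already in the invoice (seller's account under CFR): inland to port, export clearance — exclude.
CIF value = CFR price + insurance = 111147.61 + 585.73 = 111733.34
Import duty = 536 × 1.96 = 1050.56
Buyer bears: insurance 585.73 + destination terminal 546.51 + delivery 1405.76 + duty 1050.56 = 3588.56
Landed cost = invoice 111147.61 + 3588.56 = 114736.17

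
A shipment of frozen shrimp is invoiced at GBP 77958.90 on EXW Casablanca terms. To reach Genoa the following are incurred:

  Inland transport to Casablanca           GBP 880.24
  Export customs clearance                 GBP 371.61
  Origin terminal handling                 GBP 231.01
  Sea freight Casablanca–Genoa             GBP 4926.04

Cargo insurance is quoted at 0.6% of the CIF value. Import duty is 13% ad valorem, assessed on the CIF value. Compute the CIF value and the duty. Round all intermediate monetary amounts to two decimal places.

Let C be the CIF value. C = EXW price + pre-shipment costs + freight + 0.6% × C
C − 0.6% × C = 77958.90 + 880.24 + 371.61 + 231.01 + 4926.04
0.994 × C = 84367.80
C = 84367.80 / 0.994 = 84877.06
Insurance premium = 0.6% × 84877.06 = 509.26
Import duty = 84877.06 × 13% = 11034.02

CIF value: GBP 84877.06; import duty: GBP 11034.02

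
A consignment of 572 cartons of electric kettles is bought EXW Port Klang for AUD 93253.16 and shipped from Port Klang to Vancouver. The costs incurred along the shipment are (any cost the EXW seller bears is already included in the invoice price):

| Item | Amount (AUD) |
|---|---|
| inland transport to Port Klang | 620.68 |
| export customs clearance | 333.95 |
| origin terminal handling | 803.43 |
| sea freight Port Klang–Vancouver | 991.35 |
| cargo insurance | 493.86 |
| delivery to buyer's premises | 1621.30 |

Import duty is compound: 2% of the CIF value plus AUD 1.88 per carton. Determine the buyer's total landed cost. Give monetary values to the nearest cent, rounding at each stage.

Total landed cost: AUD 101123.02

EXW: the seller makes goods available at their premises; the buyer bears all onward costs.
CIF value = EXW price + inland to port + export clearance + origin terminal + freight + insurance = 93253.16 + 620.68 + 333.95 + 803.43 + 991.35 + 493.86 = 96496.43
Ad valorem component: 96496.43 × 2% = 1929.93
Specific component: 572 × 1.88 = 1075.36
Import duty = 1929.93 + 1075.36 = 3005.29
Buyer bears: inland to port 620.68 + export clearance 333.95 + origin terminal 803.43 + freight 991.35 + insurance 493.86 + delivery 1621.30 + duty 3005.29 = 7869.86
Landed cost = invoice 93253.16 + 7869.86 = 101123.02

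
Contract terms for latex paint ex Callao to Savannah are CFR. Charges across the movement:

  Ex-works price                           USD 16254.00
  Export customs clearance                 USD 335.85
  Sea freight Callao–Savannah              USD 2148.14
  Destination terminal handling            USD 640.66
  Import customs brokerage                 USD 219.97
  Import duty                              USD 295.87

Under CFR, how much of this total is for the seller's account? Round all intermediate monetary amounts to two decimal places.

CFR: the seller pays costs through ocean freight to the destination port, but not insurance.
Seller's account: goods 16254.00 + export clearance 335.85 + freight 2148.14 = 18737.99
Buyer's account: destination terminal 640.66 + brokerage 219.97 + duty 295.87 = 1156.50

Seller's account: USD 18737.99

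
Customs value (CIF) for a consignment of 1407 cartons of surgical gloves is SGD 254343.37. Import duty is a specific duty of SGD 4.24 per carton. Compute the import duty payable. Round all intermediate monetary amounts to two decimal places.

Import duty = 1407 × 4.24 = 5965.68

Import duty: SGD 5965.68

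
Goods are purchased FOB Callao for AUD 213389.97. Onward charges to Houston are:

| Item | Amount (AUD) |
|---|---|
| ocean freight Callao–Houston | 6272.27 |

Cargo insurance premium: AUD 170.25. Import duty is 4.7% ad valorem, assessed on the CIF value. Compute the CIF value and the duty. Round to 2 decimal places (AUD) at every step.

CIF value: AUD 219832.49; import duty: AUD 10332.13

CIF = FOB price + freight + insurance
CIF = 213389.97 + 6272.27 + 170.25 = 219832.49
Import duty = 219832.49 × 4.7% = 10332.13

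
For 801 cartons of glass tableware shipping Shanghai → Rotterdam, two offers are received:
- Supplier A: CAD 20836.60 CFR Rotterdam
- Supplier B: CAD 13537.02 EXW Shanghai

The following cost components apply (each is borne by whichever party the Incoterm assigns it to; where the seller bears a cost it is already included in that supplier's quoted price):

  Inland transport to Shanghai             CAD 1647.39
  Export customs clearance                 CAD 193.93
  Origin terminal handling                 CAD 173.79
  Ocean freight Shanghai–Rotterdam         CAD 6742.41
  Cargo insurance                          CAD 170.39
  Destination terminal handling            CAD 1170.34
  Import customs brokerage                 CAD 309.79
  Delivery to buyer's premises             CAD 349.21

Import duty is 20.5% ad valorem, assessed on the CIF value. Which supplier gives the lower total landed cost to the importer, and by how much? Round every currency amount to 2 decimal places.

Supplier A (CFR):
CIF value = CFR price + insurance = 20836.60 + 170.39 = 21006.99
Import duty = 21006.99 × 20.5% = 4306.43
Buyer bears (A): 170.39 + 1170.34 + 309.79 + 349.21 = 1999.73
Landed cost (A) = invoice 20836.60 + 1999.73 + duty 4306.43 = 27142.76
Supplier B (EXW):
CIF value = EXW price + inland to port + export clearance + origin terminal + freight + insurance = 13537.02 + 1647.39 + 193.93 + 173.79 + 6742.41 + 170.39 = 22464.93
Import duty = 22464.93 × 20.5% = 4605.31
Buyer bears (B): 1647.39 + 193.93 + 173.79 + 6742.41 + 170.39 + 1170.34 + 309.79 + 349.21 = 10757.25
Landed cost (B) = invoice 13537.02 + 10757.25 + duty 4605.31 = 28899.58
Difference = |27142.76 − 28899.58| = 1756.82

Supplier A is cheaper by CAD 1756.82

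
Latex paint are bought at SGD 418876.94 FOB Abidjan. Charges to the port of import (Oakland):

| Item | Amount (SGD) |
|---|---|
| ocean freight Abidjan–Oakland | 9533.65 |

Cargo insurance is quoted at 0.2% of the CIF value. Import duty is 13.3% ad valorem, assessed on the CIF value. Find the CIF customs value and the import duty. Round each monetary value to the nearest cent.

Let C be the CIF value. C = FOB price + freight + 0.2% × C
C − 0.2% × C = 418876.94 + 9533.65
0.998 × C = 428410.59
C = 428410.59 / 0.998 = 429269.13
Insurance premium = 0.2% × 429269.13 = 858.54
Import duty = 429269.13 × 13.3% = 57092.79

CIF value: SGD 429269.13; import duty: SGD 57092.79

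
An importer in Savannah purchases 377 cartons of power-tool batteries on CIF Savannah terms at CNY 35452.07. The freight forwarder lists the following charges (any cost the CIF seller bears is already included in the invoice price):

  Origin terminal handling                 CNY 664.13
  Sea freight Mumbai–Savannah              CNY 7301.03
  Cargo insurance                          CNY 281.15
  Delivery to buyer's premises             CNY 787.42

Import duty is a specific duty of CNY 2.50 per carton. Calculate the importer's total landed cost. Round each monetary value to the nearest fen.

CIF: the seller pays costs through ocean freight and marine insurance to the destination port.
Already in the invoice (seller's account under CIF): origin terminal, freight, insurance — exclude.
The CIF price already equals the CIF value: 35452.07
Import duty = 377 × 2.50 = 942.50
Buyer bears: delivery 787.42 + duty 942.50 = 1729.92
Landed cost = invoice 35452.07 + 1729.92 = 37181.99

Total landed cost: CNY 37181.99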